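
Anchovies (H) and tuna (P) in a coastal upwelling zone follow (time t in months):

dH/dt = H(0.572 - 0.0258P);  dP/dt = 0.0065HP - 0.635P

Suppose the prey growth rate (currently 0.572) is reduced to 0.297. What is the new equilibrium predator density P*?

P* ≈ 11.5

At the interior fixed point, setting dH/dt = 0 with H > 0 fixes P* = (prey growth rate)/(HP coefficient) — independent of the other coefficients.
With the change, P* = 0.297/0.0258 = 11.5; it falls from 22.2.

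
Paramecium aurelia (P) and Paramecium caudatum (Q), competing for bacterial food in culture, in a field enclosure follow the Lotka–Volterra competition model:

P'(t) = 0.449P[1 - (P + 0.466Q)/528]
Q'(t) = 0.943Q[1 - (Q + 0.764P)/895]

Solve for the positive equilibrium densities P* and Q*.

Setting both brackets to zero gives the nullclines P + 0.466Q = 528 and 0.764P + Q = 895.
Substituting Q = 895 - 0.764P into the first: P(1 - 0.466·0.764) = 528 - 0.466·895.
So P* = 111/0.644 = 172, and then Q* = 895 - 0.764·172 = 763.

P* ≈ 172, Q* ≈ 763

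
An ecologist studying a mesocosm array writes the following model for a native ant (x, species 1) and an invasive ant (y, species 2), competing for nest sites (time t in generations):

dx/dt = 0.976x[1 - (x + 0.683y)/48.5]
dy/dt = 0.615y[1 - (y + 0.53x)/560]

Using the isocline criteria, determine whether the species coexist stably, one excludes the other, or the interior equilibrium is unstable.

Compare the nullcline intercepts: K1/α12 = 48.5/0.683 = 71 < K2 = 560; K2/α21 = 560/0.53 = 1060 > K1 = 48.5.
Since the inequalities point opposite ways, species 2 can invade but species 1 cannot.

species 2 excludes species 1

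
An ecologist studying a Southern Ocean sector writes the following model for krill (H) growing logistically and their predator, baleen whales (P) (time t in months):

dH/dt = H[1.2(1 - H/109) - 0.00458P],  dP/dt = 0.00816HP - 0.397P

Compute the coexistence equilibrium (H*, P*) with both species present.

From dP/dt = 0 with P > 0: 0.00816H* = 0.397, so H* = 48.7.
Substitute into dH/dt = 0: 1.2(1 - 48.7/109) = 0.00458P*.
The bracket is 0.554, giving P* = 0.664/0.00458 = 145.

H* ≈ 48.7, P* ≈ 145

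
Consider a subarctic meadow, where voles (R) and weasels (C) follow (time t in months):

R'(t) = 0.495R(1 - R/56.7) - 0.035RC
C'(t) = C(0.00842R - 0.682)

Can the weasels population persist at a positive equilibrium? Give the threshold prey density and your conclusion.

Threshold R = 81; K < 81, so no, the predator goes extinct.

The predator equation gives dC/dt > 0 only when R > 0.682/0.00842 = 81.
Without the predator, R → K = 56.7. Since 56.7 < 81, the predator cannot invade.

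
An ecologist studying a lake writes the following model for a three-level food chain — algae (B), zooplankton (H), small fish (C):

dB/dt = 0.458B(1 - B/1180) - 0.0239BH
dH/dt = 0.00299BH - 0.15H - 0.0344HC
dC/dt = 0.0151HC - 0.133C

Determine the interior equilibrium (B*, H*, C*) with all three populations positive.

B* ≈ 638, H* ≈ 8.81, C* ≈ 51.1

From dC/dt = 0: 0.0151H* = 0.133, so H* = 8.81.
From dB/dt = 0: 0.458(1 - B*/1180) = 0.0239·8.81, giving B* = 1180·(1 - 0.46) = 638.
From dH/dt = 0: 0.00299·638 - 0.15 = 0.0344C*, so C* = 1.76/0.0344 = 51.1.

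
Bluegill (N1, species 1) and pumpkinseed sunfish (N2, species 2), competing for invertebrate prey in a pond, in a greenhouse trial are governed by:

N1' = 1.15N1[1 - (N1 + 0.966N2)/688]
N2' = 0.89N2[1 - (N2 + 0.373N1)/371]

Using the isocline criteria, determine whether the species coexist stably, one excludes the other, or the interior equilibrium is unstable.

stable coexistence

Compare the nullcline intercepts: K1/α12 = 688/0.966 = 712 > K2 = 371; K2/α21 = 371/0.373 = 995 > K1 = 688.
Since both inequalities hold, each species can invade when rare, so the interior equilibrium is stable.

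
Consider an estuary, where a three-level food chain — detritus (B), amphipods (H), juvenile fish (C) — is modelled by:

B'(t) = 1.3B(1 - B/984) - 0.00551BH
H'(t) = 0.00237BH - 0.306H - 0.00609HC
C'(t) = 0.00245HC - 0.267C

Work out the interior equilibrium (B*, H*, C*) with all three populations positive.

B* ≈ 529, H* ≈ 109, C* ≈ 156

From dC/dt = 0: 0.00245H* = 0.267, so H* = 109.
From dB/dt = 0: 1.3(1 - B*/984) = 0.00551·109, giving B* = 984·(1 - 0.462) = 529.
From dH/dt = 0: 0.00237·529 - 0.306 = 0.00609C*, so C* = 0.949/0.00609 = 156.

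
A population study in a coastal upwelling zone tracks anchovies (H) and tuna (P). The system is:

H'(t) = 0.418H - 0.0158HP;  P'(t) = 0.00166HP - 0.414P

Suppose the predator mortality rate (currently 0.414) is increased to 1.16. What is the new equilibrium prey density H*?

At the interior fixed point, setting dP/dt = 0 with P > 0 fixes H* = (predator death rate)/(HP coefficient) — independent of the other coefficients.
With the change, H* = 1.16/0.00166 = 699; it rises from 249.

H* ≈ 699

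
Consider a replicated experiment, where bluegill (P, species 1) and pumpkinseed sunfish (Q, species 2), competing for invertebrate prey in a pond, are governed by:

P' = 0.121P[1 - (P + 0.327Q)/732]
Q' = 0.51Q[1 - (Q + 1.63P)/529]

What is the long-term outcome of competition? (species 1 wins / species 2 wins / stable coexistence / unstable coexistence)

species 1 excludes species 2

Compare the nullcline intercepts: K1/α12 = 732/0.327 = 2240 > K2 = 529; K2/α21 = 529/1.63 = 325 < K1 = 732.
Since the inequalities point opposite ways, species 1 can invade but species 2 cannot.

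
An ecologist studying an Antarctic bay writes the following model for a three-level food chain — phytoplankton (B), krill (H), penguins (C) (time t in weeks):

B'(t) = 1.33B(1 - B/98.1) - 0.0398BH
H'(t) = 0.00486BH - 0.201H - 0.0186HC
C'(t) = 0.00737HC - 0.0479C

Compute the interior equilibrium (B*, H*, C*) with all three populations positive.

From dC/dt = 0: 0.00737H* = 0.0479, so H* = 6.5.
From dB/dt = 0: 1.33(1 - B*/98.1) = 0.0398·6.5, giving B* = 98.1·(1 - 0.194) = 79.
From dH/dt = 0: 0.00486·79 - 0.201 = 0.0186C*, so C* = 0.183/0.0186 = 9.84.

B* ≈ 79, H* ≈ 6.5, C* ≈ 9.84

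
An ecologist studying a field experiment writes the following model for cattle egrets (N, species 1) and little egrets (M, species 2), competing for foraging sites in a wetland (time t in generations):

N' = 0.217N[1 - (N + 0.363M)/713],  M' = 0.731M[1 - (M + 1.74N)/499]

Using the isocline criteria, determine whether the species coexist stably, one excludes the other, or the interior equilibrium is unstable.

species 1 excludes species 2

Compare the nullcline intercepts: K1/α12 = 713/0.363 = 1960 > K2 = 499; K2/α21 = 499/1.74 = 287 < K1 = 713.
Since the inequalities point opposite ways, species 1 can invade but species 2 cannot.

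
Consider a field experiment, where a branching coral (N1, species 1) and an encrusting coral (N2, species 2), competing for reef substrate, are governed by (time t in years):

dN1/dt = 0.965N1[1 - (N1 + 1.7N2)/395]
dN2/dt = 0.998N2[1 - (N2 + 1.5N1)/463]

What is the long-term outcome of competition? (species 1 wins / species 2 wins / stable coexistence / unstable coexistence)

Compare the nullcline intercepts: K1/α12 = 395/1.7 = 232 < K2 = 463; K2/α21 = 463/1.5 = 309 < K1 = 395.
Since both are reversed, neither can invade when rare; the interior point is a saddle.

unstable coexistence (outcome depends on initial conditions)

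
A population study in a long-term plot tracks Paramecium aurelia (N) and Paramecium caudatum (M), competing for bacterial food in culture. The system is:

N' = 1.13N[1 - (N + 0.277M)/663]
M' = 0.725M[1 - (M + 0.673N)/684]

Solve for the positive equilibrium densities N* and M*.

Setting both brackets to zero gives the nullclines N + 0.277M = 663 and 0.673N + M = 684.
Substituting M = 684 - 0.673N into the first: N(1 - 0.277·0.673) = 663 - 0.277·684.
So N* = 474/0.814 = 582, and then M* = 684 - 0.673·582 = 292.

N* ≈ 582, M* ≈ 292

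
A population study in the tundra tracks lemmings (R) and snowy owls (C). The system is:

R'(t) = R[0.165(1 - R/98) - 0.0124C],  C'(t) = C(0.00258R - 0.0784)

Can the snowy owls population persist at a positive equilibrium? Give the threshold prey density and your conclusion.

Threshold R = 30.4; K > 30.4, so yes, the predator persists.

The predator equation gives dC/dt > 0 only when R > 0.0784/0.00258 = 30.4.
Without the predator, R → K = 98. Since 98 > 30.4, the predator can invade and persist.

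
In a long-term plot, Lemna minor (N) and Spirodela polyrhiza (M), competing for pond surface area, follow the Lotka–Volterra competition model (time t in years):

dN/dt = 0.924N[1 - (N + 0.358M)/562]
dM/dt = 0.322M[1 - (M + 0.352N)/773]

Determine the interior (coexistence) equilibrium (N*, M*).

N* ≈ 326, M* ≈ 658

Setting both brackets to zero gives the nullclines N + 0.358M = 562 and 0.352N + M = 773.
Substituting M = 773 - 0.352N into the first: N(1 - 0.358·0.352) = 562 - 0.358·773.
So N* = 285/0.874 = 326, and then M* = 773 - 0.352·326 = 658.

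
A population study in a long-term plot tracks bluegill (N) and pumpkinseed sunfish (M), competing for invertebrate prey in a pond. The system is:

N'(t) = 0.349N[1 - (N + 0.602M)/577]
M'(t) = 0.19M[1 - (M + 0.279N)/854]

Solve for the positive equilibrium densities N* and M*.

N* ≈ 75.6, M* ≈ 833

Setting both brackets to zero gives the nullclines N + 0.602M = 577 and 0.279N + M = 854.
Substituting M = 854 - 0.279N into the first: N(1 - 0.602·0.279) = 577 - 0.602·854.
So N* = 62.9/0.832 = 75.6, and then M* = 854 - 0.279·75.6 = 833.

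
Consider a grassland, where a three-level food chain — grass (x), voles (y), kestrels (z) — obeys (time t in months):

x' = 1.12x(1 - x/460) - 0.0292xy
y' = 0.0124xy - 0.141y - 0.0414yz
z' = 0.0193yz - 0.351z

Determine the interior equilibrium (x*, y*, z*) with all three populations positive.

x* ≈ 242, y* ≈ 18.2, z* ≈ 69

From dz/dt = 0: 0.0193y* = 0.351, so y* = 18.2.
From dx/dt = 0: 1.12(1 - x*/460) = 0.0292·18.2, giving x* = 460·(1 - 0.474) = 242.
From dy/dt = 0: 0.0124·242 - 0.141 = 0.0414z*, so z* = 2.86/0.0414 = 69.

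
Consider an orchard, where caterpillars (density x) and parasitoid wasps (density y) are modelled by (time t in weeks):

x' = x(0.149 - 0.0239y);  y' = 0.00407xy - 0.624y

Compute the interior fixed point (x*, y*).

Set dy/dt = 0 with y > 0: 0.00407x - 0.624 = 0, so x* = 0.624/0.00407 = 153.
Set dx/dt = 0 with x > 0: 0.149 - 0.0239y = 0, so y* = 0.149/0.0239 = 6.23.

x* ≈ 153, y* ≈ 6.23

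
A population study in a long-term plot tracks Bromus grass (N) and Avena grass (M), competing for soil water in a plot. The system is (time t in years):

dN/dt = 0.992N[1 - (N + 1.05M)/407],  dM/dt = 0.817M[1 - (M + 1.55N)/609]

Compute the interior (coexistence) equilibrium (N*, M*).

N* ≈ 370, M* ≈ 34.8

Setting both brackets to zero gives the nullclines N + 1.05M = 407 and 1.55N + M = 609.
Substituting M = 609 - 1.55N into the first: N(1 - 1.05·1.55) = 407 - 1.05·609.
So N* = -232/-0.628 = 370, and then M* = 609 - 1.55·370 = 34.8.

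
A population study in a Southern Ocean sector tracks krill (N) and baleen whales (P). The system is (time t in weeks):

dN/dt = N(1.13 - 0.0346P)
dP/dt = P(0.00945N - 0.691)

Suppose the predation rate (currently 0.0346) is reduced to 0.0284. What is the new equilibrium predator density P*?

At the interior fixed point, setting dN/dt = 0 with N > 0 fixes P* = (prey growth rate)/(NP coefficient) — independent of the other coefficients.
With the change, P* = 1.13/0.0284 = 39.8; it rises from 32.7.

P* ≈ 39.8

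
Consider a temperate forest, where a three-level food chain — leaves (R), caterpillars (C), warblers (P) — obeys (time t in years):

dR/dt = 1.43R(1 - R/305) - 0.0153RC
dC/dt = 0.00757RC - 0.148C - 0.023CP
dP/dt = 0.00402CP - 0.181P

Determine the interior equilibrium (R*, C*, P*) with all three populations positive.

From dP/dt = 0: 0.00402C* = 0.181, so C* = 45.
From dR/dt = 0: 1.43(1 - R*/305) = 0.0153·45, giving R* = 305·(1 - 0.482) = 158.
From dC/dt = 0: 0.00757·158 - 0.148 = 0.023P*, so P* = 1.05/0.023 = 45.6.

R* ≈ 158, C* ≈ 45, P* ≈ 45.6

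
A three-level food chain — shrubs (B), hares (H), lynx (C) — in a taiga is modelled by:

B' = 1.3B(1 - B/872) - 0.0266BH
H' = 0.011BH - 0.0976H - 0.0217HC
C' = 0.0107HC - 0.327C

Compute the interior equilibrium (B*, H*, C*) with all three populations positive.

From dC/dt = 0: 0.0107H* = 0.327, so H* = 30.6.
From dB/dt = 0: 1.3(1 - B*/872) = 0.0266·30.6, giving B* = 872·(1 - 0.625) = 327.
From dH/dt = 0: 0.011·327 - 0.0976 = 0.0217C*, so C* = 3.5/0.0217 = 161.

B* ≈ 327, H* ≈ 30.6, C* ≈ 161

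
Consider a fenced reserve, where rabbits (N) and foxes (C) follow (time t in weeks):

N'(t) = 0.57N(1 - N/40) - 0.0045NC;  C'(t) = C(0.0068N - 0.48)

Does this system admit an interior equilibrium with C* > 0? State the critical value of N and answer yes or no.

Threshold N = 70.6; K < 70.6, so no, the predator goes extinct.

The predator equation gives dC/dt > 0 only when N > 0.48/0.0068 = 70.6.
Without the predator, N → K = 40. Since 40 < 70.6, the predator cannot invade.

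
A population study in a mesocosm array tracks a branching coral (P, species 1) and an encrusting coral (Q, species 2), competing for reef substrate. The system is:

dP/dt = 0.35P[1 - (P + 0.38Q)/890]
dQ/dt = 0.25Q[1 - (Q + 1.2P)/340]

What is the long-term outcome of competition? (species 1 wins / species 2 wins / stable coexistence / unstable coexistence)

species 1 excludes species 2

Compare the nullcline intercepts: K1/α12 = 890/0.38 = 2340 > K2 = 340; K2/α21 = 340/1.2 = 283 < K1 = 890.
Since the inequalities point opposite ways, species 1 can invade but species 2 cannot.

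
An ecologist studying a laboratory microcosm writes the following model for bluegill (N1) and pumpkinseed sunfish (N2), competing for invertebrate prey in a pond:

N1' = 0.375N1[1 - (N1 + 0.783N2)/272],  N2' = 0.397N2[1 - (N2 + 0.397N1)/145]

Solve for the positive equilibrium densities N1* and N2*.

Setting both brackets to zero gives the nullclines N1 + 0.783N2 = 272 and 0.397N1 + N2 = 145.
Substituting N2 = 145 - 0.397N1 into the first: N1(1 - 0.783·0.397) = 272 - 0.783·145.
So N1* = 158/0.689 = 230, and then N2* = 145 - 0.397·230 = 53.7.

N1* ≈ 230, N2* ≈ 53.7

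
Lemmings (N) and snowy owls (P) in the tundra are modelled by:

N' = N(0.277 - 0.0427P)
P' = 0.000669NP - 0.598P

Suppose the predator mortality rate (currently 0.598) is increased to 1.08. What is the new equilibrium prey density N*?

At the interior fixed point, setting dP/dt = 0 with P > 0 fixes N* = (predator death rate)/(NP coefficient) — independent of the other coefficients.
With the change, N* = 1.08/0.000669 = 1610; it rises from 894.

N* ≈ 1610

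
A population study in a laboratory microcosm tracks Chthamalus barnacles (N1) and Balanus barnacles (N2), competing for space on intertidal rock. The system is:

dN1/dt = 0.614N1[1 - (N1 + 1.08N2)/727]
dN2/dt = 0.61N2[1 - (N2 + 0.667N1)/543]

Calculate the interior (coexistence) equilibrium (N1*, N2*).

Setting both brackets to zero gives the nullclines N1 + 1.08N2 = 727 and 0.667N1 + N2 = 543.
Substituting N2 = 543 - 0.667N1 into the first: N1(1 - 1.08·0.667) = 727 - 1.08·543.
So N1* = 141/0.28 = 503, and then N2* = 543 - 0.667·503 = 208.

N1* ≈ 503, N2* ≈ 208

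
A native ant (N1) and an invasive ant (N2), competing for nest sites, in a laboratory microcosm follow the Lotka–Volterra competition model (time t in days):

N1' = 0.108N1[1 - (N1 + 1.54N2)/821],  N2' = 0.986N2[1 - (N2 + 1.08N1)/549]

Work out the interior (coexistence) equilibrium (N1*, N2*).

Setting both brackets to zero gives the nullclines N1 + 1.54N2 = 821 and 1.08N1 + N2 = 549.
Substituting N2 = 549 - 1.08N1 into the first: N1(1 - 1.54·1.08) = 821 - 1.54·549.
So N1* = -24.5/-0.663 = 36.9, and then N2* = 549 - 1.08·36.9 = 509.

N1* ≈ 36.9, N2* ≈ 509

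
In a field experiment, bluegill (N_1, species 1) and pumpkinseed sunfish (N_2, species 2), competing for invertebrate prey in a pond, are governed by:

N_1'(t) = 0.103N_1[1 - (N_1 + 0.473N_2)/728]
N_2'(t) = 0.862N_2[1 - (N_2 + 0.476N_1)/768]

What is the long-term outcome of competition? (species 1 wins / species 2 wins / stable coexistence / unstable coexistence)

Compare the nullcline intercepts: K1/α12 = 728/0.473 = 1540 > K2 = 768; K2/α21 = 768/0.476 = 1610 > K1 = 728.
Since both inequalities hold, each species can invade when rare, so the interior equilibrium is stable.

stable coexistence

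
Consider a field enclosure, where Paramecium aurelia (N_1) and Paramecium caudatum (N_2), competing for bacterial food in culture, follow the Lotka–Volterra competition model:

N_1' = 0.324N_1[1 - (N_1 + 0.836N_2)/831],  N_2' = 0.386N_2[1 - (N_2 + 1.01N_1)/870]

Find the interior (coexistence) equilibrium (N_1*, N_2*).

Setting both brackets to zero gives the nullclines N_1 + 0.836N_2 = 831 and 1.01N_1 + N_2 = 870.
Substituting N_2 = 870 - 1.01N_1 into the first: N_1(1 - 0.836·1.01) = 831 - 0.836·870.
So N_1* = 104/0.156 = 666, and then N_2* = 870 - 1.01·666 = 197.

N_1* ≈ 666, N_2* ≈ 197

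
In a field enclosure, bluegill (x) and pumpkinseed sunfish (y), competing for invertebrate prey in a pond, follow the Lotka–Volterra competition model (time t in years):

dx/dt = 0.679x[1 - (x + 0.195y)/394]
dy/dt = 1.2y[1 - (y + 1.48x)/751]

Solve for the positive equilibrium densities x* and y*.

Setting both brackets to zero gives the nullclines x + 0.195y = 394 and 1.48x + y = 751.
Substituting y = 751 - 1.48x into the first: x(1 - 0.195·1.48) = 394 - 0.195·751.
So x* = 248/0.711 = 348, and then y* = 751 - 1.48·348 = 236.

x* ≈ 348, y* ≈ 236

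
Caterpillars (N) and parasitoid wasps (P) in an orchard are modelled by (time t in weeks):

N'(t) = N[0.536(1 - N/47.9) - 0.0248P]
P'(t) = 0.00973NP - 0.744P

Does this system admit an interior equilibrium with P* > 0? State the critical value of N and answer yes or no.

Threshold N = 76.5; K < 76.5, so no, the predator goes extinct.

The predator equation gives dP/dt > 0 only when N > 0.744/0.00973 = 76.5.
Without the predator, N → K = 47.9. Since 47.9 < 76.5, the predator cannot invade.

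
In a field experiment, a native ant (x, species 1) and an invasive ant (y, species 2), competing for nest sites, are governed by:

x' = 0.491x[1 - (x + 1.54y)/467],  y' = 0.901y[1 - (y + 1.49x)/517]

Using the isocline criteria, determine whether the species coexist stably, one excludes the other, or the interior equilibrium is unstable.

Compare the nullcline intercepts: K1/α12 = 467/1.54 = 303 < K2 = 517; K2/α21 = 517/1.49 = 347 < K1 = 467.
Since both are reversed, neither can invade when rare; the interior point is a saddle.

unstable coexistence (outcome depends on initial conditions)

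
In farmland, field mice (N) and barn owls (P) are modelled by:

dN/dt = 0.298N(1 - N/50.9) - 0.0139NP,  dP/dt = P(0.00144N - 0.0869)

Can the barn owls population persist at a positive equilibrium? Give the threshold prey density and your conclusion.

The predator equation gives dP/dt > 0 only when N > 0.0869/0.00144 = 60.3.
Without the predator, N → K = 50.9. Since 50.9 < 60.3, the predator cannot invade.

Threshold N = 60.3; K < 60.3, so no, the predator goes extinct.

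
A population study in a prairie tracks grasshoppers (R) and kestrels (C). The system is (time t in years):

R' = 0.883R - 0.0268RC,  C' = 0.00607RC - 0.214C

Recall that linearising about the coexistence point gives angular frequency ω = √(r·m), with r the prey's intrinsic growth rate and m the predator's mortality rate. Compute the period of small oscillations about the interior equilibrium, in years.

T ≈ 14.5 years

Here r = 0.883 and m = 0.214, so r·m = 0.189.
ω = √0.189 = 0.435 per year, hence T = 2π/ω ≈ 14.5 years.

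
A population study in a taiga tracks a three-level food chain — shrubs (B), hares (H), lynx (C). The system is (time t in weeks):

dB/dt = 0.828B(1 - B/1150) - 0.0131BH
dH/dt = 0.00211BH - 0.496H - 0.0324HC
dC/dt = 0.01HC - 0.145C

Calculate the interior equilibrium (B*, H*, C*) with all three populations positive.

B* ≈ 886, H* ≈ 14.5, C* ≈ 42.4

From dC/dt = 0: 0.01H* = 0.145, so H* = 14.5.
From dB/dt = 0: 0.828(1 - B*/1150) = 0.0131·14.5, giving B* = 1150·(1 - 0.229) = 886.
From dH/dt = 0: 0.00211·886 - 0.496 = 0.0324C*, so C* = 1.37/0.0324 = 42.4.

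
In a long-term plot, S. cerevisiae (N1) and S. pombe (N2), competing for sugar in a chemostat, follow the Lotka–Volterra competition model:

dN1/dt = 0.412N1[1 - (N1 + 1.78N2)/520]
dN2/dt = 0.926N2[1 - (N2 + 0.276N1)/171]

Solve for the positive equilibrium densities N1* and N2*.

N1* ≈ 424, N2* ≈ 54

Setting both brackets to zero gives the nullclines N1 + 1.78N2 = 520 and 0.276N1 + N2 = 171.
Substituting N2 = 171 - 0.276N1 into the first: N1(1 - 1.78·0.276) = 520 - 1.78·171.
So N1* = 216/0.509 = 424, and then N2* = 171 - 0.276·424 = 54.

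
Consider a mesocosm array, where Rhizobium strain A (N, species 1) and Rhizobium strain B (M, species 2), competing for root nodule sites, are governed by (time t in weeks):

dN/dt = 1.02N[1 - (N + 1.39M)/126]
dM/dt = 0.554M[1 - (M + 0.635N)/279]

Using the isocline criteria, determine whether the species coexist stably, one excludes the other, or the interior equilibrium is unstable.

species 2 excludes species 1

Compare the nullcline intercepts: K1/α12 = 126/1.39 = 90.6 < K2 = 279; K2/α21 = 279/0.635 = 439 > K1 = 126.
Since the inequalities point opposite ways, species 2 can invade but species 1 cannot.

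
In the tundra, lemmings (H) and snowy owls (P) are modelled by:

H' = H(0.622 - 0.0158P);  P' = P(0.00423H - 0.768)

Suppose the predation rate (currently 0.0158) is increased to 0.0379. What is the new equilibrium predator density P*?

P* ≈ 16.4

At the interior fixed point, setting dH/dt = 0 with H > 0 fixes P* = (prey growth rate)/(HP coefficient) — independent of the other coefficients.
With the change, P* = 0.622/0.0379 = 16.4; it falls from 39.4.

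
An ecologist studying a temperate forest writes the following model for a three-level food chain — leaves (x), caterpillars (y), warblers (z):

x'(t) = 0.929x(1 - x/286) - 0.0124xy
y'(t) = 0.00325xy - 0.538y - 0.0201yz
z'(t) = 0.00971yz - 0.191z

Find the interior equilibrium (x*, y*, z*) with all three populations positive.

From dz/dt = 0: 0.00971y* = 0.191, so y* = 19.7.
From dx/dt = 0: 0.929(1 - x*/286) = 0.0124·19.7, giving x* = 286·(1 - 0.263) = 211.
From dy/dt = 0: 0.00325·211 - 0.538 = 0.0201z*, so z* = 0.147/0.0201 = 7.34.

x* ≈ 211, y* ≈ 19.7, z* ≈ 7.34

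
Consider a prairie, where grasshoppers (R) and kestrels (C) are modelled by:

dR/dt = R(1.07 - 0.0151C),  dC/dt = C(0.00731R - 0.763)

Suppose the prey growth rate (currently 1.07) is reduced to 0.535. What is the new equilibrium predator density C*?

At the interior fixed point, setting dR/dt = 0 with R > 0 fixes C* = (prey growth rate)/(RC coefficient) — independent of the other coefficients.
With the change, C* = 0.535/0.0151 = 35.4; it falls from 70.9.

C* ≈ 35.4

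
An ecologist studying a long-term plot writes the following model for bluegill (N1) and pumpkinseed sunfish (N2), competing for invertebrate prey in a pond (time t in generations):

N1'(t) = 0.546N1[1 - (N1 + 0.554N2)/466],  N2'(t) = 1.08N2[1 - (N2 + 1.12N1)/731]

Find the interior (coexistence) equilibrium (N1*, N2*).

N1* ≈ 161, N2* ≈ 551

Setting both brackets to zero gives the nullclines N1 + 0.554N2 = 466 and 1.12N1 + N2 = 731.
Substituting N2 = 731 - 1.12N1 into the first: N1(1 - 0.554·1.12) = 466 - 0.554·731.
So N1* = 61/0.38 = 161, and then N2* = 731 - 1.12·161 = 551.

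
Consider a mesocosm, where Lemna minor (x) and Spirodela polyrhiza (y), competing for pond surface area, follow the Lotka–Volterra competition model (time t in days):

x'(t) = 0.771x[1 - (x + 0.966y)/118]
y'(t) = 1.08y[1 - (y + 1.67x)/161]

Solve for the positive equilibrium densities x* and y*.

Setting both brackets to zero gives the nullclines x + 0.966y = 118 and 1.67x + y = 161.
Substituting y = 161 - 1.67x into the first: x(1 - 0.966·1.67) = 118 - 0.966·161.
So x* = -37.5/-0.613 = 61.2, and then y* = 161 - 1.67·61.2 = 58.8.

x* ≈ 61.2, y* ≈ 58.8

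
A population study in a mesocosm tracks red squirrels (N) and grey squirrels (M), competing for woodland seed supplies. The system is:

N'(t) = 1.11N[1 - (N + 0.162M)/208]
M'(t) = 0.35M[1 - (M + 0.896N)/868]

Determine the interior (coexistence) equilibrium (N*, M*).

Setting both brackets to zero gives the nullclines N + 0.162M = 208 and 0.896N + M = 868.
Substituting M = 868 - 0.896N into the first: N(1 - 0.162·0.896) = 208 - 0.162·868.
So N* = 67.4/0.855 = 78.8, and then M* = 868 - 0.896·78.8 = 797.

N* ≈ 78.8, M* ≈ 797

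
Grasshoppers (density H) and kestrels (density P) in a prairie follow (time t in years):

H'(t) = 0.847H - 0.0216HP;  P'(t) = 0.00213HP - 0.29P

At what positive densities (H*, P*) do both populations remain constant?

H* ≈ 136, P* ≈ 39.2

Set dP/dt = 0 with P > 0: 0.00213H - 0.29 = 0, so H* = 0.29/0.00213 = 136.
Set dH/dt = 0 with H > 0: 0.847 - 0.0216P = 0, so P* = 0.847/0.0216 = 39.2.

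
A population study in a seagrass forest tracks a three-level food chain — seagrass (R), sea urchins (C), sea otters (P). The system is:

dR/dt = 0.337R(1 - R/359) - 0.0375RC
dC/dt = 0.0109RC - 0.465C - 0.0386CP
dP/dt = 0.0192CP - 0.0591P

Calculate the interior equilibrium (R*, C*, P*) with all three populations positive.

From dP/dt = 0: 0.0192C* = 0.0591, so C* = 3.08.
From dR/dt = 0: 0.337(1 - R*/359) = 0.0375·3.08, giving R* = 359·(1 - 0.343) = 236.
From dC/dt = 0: 0.0109·236 - 0.465 = 0.0386P*, so P* = 2.11/0.0386 = 54.6.

R* ≈ 236, C* ≈ 3.08, P* ≈ 54.6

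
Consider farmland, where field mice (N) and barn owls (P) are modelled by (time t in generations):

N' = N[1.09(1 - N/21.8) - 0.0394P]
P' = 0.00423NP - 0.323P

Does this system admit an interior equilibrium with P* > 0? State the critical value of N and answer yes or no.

The predator equation gives dP/dt > 0 only when N > 0.323/0.00423 = 76.4.
Without the predator, N → K = 21.8. Since 21.8 < 76.4, the predator cannot invade.

Threshold N = 76.4; K < 76.4, so no, the predator goes extinct.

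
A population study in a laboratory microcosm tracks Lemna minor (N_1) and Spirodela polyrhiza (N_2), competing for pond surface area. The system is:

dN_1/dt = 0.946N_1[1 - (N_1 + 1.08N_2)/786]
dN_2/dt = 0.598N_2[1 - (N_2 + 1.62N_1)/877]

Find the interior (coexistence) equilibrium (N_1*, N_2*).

Setting both brackets to zero gives the nullclines N_1 + 1.08N_2 = 786 and 1.62N_1 + N_2 = 877.
Substituting N_2 = 877 - 1.62N_1 into the first: N_1(1 - 1.08·1.62) = 786 - 1.08·877.
So N_1* = -161/-0.75 = 215, and then N_2* = 877 - 1.62·215 = 529.

N_1* ≈ 215, N_2* ≈ 529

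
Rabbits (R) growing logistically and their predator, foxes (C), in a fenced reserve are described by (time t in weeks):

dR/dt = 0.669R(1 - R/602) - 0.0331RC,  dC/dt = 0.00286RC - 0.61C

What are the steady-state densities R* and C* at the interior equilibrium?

R* ≈ 213, C* ≈ 13.1

From dC/dt = 0 with C > 0: 0.00286R* = 0.61, so R* = 213.
Substitute into dR/dt = 0: 0.669(1 - 213/602) = 0.0331C*.
The bracket is 0.646, giving C* = 0.432/0.0331 = 13.1.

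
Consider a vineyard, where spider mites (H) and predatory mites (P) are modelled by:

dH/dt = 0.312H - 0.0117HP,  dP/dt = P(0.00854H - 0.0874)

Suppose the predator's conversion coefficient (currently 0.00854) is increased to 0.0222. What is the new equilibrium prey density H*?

At the interior fixed point, setting dP/dt = 0 with P > 0 fixes H* = (predator death rate)/(HP coefficient) — independent of the other coefficients.
With the change, H* = 0.0874/0.0222 = 3.94; it falls from 10.2.

H* ≈ 3.94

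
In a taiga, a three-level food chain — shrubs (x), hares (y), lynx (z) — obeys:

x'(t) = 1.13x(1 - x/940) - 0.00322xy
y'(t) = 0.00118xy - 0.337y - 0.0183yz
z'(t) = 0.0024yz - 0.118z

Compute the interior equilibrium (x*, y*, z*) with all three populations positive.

x* ≈ 808, y* ≈ 49.2, z* ≈ 33.7

From dz/dt = 0: 0.0024y* = 0.118, so y* = 49.2.
From dx/dt = 0: 1.13(1 - x*/940) = 0.00322·49.2, giving x* = 940·(1 - 0.14) = 808.
From dy/dt = 0: 0.00118·808 - 0.337 = 0.0183z*, so z* = 0.617/0.0183 = 33.7.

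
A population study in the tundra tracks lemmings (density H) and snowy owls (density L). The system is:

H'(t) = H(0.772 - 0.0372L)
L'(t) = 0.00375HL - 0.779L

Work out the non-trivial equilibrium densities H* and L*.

H* ≈ 208, L* ≈ 20.8

Set dL/dt = 0 with L > 0: 0.00375H - 0.779 = 0, so H* = 0.779/0.00375 = 208.
Set dH/dt = 0 with H > 0: 0.772 - 0.0372L = 0, so L* = 0.772/0.0372 = 20.8.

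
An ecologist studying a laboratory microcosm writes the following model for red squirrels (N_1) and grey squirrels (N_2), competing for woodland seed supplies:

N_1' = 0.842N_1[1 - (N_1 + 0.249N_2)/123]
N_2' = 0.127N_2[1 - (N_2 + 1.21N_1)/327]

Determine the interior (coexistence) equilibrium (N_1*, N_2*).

N_1* ≈ 59.5, N_2* ≈ 255

Setting both brackets to zero gives the nullclines N_1 + 0.249N_2 = 123 and 1.21N_1 + N_2 = 327.
Substituting N_2 = 327 - 1.21N_1 into the first: N_1(1 - 0.249·1.21) = 123 - 0.249·327.
So N_1* = 41.6/0.699 = 59.5, and then N_2* = 327 - 1.21·59.5 = 255.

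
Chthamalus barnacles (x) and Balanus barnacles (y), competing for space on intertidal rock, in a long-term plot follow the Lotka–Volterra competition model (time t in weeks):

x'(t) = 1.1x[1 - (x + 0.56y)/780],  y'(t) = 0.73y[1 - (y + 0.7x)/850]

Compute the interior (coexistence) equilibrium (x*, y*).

x* ≈ 500, y* ≈ 500

Setting both brackets to zero gives the nullclines x + 0.56y = 780 and 0.7x + y = 850.
Substituting y = 850 - 0.7x into the first: x(1 - 0.56·0.7) = 780 - 0.56·850.
So x* = 304/0.608 = 500, and then y* = 850 - 0.7·500 = 500.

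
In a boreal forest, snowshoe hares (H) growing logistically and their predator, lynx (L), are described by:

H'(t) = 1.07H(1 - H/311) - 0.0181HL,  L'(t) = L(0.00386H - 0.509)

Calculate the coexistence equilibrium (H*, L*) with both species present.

From dL/dt = 0 with L > 0: 0.00386H* = 0.509, so H* = 132.
Substitute into dH/dt = 0: 1.07(1 - 132/311) = 0.0181L*.
The bracket is 0.576, giving L* = 0.616/0.0181 = 34.1.

H* ≈ 132, L* ≈ 34.1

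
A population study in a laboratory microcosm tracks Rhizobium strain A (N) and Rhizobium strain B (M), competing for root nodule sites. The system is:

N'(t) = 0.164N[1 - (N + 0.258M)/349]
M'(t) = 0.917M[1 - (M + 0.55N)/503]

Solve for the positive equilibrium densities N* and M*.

N* ≈ 255, M* ≈ 362

Setting both brackets to zero gives the nullclines N + 0.258M = 349 and 0.55N + M = 503.
Substituting M = 503 - 0.55N into the first: N(1 - 0.258·0.55) = 349 - 0.258·503.
So N* = 219/0.858 = 255, and then M* = 503 - 0.55·255 = 362.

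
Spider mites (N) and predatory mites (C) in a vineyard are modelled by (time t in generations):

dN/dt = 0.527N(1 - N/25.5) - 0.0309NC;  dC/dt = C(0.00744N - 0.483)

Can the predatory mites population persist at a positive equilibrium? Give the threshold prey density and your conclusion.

Threshold N = 64.9; K < 64.9, so no, the predator goes extinct.

The predator equation gives dC/dt > 0 only when N > 0.483/0.00744 = 64.9.
Without the predator, N → K = 25.5. Since 25.5 < 64.9, the predator cannot invade.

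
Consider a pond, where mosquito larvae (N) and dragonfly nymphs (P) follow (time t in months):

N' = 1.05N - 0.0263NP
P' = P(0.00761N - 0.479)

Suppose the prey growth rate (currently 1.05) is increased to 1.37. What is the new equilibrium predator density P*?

P* ≈ 52.1

At the interior fixed point, setting dN/dt = 0 with N > 0 fixes P* = (prey growth rate)/(NP coefficient) — independent of the other coefficients.
With the change, P* = 1.37/0.0263 = 52.1; it rises from 39.9.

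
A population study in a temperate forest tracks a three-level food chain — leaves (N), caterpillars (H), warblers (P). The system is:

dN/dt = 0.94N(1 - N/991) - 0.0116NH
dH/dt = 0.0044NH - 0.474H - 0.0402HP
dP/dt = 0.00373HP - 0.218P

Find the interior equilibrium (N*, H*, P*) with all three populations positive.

From dP/dt = 0: 0.00373H* = 0.218, so H* = 58.4.
From dN/dt = 0: 0.94(1 - N*/991) = 0.0116·58.4, giving N* = 991·(1 - 0.721) = 276.
From dH/dt = 0: 0.0044·276 - 0.474 = 0.0402P*, so P* = 0.742/0.0402 = 18.4.

N* ≈ 276, H* ≈ 58.4, P* ≈ 18.4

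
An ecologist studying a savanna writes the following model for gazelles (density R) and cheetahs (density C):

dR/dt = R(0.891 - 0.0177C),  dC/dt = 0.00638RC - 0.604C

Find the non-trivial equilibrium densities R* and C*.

R* ≈ 94.7, C* ≈ 50.3

Set dC/dt = 0 with C > 0: 0.00638R - 0.604 = 0, so R* = 0.604/0.00638 = 94.7.
Set dR/dt = 0 with R > 0: 0.891 - 0.0177C = 0, so C* = 0.891/0.0177 = 50.3.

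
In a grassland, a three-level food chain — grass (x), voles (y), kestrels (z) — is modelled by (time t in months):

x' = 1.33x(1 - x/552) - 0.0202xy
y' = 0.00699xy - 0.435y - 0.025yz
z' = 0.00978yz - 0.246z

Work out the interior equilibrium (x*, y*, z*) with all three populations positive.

From dz/dt = 0: 0.00978y* = 0.246, so y* = 25.2.
From dx/dt = 0: 1.33(1 - x*/552) = 0.0202·25.2, giving x* = 552·(1 - 0.382) = 341.
From dy/dt = 0: 0.00699·341 - 0.435 = 0.025z*, so z* = 1.95/0.025 = 78.

x* ≈ 341, y* ≈ 25.2, z* ≈ 78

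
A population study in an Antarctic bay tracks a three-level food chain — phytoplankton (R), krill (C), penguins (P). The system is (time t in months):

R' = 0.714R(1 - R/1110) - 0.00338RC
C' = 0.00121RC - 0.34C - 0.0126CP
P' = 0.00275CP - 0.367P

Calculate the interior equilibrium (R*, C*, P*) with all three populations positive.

From dP/dt = 0: 0.00275C* = 0.367, so C* = 133.
From dR/dt = 0: 0.714(1 - R*/1110) = 0.00338·133, giving R* = 1110·(1 - 0.632) = 409.
From dC/dt = 0: 0.00121·409 - 0.34 = 0.0126P*, so P* = 0.155/0.0126 = 12.3.

R* ≈ 409, C* ≈ 133, P* ≈ 12.3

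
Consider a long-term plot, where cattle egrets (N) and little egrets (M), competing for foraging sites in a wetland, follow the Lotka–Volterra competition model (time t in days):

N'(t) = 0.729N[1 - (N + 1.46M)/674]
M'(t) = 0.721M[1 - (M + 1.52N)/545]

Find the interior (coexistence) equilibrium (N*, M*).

Setting both brackets to zero gives the nullclines N + 1.46M = 674 and 1.52N + M = 545.
Substituting M = 545 - 1.52N into the first: N(1 - 1.46·1.52) = 674 - 1.46·545.
So N* = -122/-1.22 = 99.8, and then M* = 545 - 1.52·99.8 = 393.

N* ≈ 99.8, M* ≈ 393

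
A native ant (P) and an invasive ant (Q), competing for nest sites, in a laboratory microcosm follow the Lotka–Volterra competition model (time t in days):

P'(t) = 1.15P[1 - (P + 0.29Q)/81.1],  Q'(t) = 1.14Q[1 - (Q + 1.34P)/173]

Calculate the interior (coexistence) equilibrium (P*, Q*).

Setting both brackets to zero gives the nullclines P + 0.29Q = 81.1 and 1.34P + Q = 173.
Substituting Q = 173 - 1.34P into the first: P(1 - 0.29·1.34) = 81.1 - 0.29·173.
So P* = 30.9/0.611 = 50.6, and then Q* = 173 - 1.34·50.6 = 105.

P* ≈ 50.6, Q* ≈ 105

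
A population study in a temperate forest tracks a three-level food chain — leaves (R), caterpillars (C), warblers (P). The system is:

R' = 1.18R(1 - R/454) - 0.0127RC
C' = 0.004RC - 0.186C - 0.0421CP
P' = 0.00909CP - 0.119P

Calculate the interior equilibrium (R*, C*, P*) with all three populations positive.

R* ≈ 390, C* ≈ 13.1, P* ≈ 32.6

From dP/dt = 0: 0.00909C* = 0.119, so C* = 13.1.
From dR/dt = 0: 1.18(1 - R*/454) = 0.0127·13.1, giving R* = 454·(1 - 0.141) = 390.
From dC/dt = 0: 0.004·390 - 0.186 = 0.0421P*, so P* = 1.37/0.0421 = 32.6.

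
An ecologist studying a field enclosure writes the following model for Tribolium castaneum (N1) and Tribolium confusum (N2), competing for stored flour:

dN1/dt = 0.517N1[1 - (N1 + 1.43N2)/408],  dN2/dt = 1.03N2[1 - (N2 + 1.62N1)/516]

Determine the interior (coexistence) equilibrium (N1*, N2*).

N1* ≈ 251, N2* ≈ 110

Setting both brackets to zero gives the nullclines N1 + 1.43N2 = 408 and 1.62N1 + N2 = 516.
Substituting N2 = 516 - 1.62N1 into the first: N1(1 - 1.43·1.62) = 408 - 1.43·516.
So N1* = -330/-1.32 = 251, and then N2* = 516 - 1.62·251 = 110.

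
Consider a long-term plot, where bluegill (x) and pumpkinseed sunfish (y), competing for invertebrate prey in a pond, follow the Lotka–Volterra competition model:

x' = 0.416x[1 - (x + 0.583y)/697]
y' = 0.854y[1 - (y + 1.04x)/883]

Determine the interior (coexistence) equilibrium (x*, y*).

x* ≈ 463, y* ≈ 402

Setting both brackets to zero gives the nullclines x + 0.583y = 697 and 1.04x + y = 883.
Substituting y = 883 - 1.04x into the first: x(1 - 0.583·1.04) = 697 - 0.583·883.
So x* = 182/0.394 = 463, and then y* = 883 - 1.04·463 = 402.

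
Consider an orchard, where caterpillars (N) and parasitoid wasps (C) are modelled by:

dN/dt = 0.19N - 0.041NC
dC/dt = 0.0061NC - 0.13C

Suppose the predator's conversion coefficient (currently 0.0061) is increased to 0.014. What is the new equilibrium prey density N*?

N* ≈ 9.29

At the interior fixed point, setting dC/dt = 0 with C > 0 fixes N* = (predator death rate)/(NC coefficient) — independent of the other coefficients.
With the change, N* = 0.13/0.014 = 9.29; it falls from 21.3.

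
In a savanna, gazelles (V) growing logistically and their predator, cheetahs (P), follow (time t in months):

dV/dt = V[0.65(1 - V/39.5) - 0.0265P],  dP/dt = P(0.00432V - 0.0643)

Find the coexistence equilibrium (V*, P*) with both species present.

V* ≈ 14.9, P* ≈ 15.3

From dP/dt = 0 with P > 0: 0.00432V* = 0.0643, so V* = 14.9.
Substitute into dV/dt = 0: 0.65(1 - 14.9/39.5) = 0.0265P*.
The bracket is 0.623, giving P* = 0.405/0.0265 = 15.3.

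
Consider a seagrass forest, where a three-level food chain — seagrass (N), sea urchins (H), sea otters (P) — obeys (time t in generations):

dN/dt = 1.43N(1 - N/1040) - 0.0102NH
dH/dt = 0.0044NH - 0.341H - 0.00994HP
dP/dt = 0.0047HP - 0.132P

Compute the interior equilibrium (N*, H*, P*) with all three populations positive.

N* ≈ 832, H* ≈ 28.1, P* ≈ 334

From dP/dt = 0: 0.0047H* = 0.132, so H* = 28.1.
From dN/dt = 0: 1.43(1 - N*/1040) = 0.0102·28.1, giving N* = 1040·(1 - 0.2) = 832.
From dH/dt = 0: 0.0044·832 - 0.341 = 0.00994P*, so P* = 3.32/0.00994 = 334.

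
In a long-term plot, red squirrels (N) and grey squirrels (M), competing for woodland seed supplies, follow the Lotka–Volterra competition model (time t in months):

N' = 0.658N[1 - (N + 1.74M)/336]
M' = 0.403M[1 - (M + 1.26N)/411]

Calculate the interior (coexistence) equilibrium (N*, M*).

Setting both brackets to zero gives the nullclines N + 1.74M = 336 and 1.26N + M = 411.
Substituting M = 411 - 1.26N into the first: N(1 - 1.74·1.26) = 336 - 1.74·411.
So N* = -379/-1.19 = 318, and then M* = 411 - 1.26·318 = 10.4.

N* ≈ 318, M* ≈ 10.4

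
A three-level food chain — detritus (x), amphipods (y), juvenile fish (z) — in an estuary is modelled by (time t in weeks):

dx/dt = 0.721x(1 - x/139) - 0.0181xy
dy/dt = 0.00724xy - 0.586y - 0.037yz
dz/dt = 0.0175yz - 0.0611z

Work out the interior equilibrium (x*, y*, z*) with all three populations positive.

From dz/dt = 0: 0.0175y* = 0.0611, so y* = 3.49.
From dx/dt = 0: 0.721(1 - x*/139) = 0.0181·3.49, giving x* = 139·(1 - 0.0876) = 127.
From dy/dt = 0: 0.00724·127 - 0.586 = 0.037z*, so z* = 0.332/0.037 = 8.98.

x* ≈ 127, y* ≈ 3.49, z* ≈ 8.98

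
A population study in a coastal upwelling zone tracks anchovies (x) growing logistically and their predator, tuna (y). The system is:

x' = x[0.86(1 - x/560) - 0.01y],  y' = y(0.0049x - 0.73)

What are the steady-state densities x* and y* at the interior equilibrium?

x* ≈ 149, y* ≈ 63.1

From dy/dt = 0 with y > 0: 0.0049x* = 0.73, so x* = 149.
Substitute into dx/dt = 0: 0.86(1 - 149/560) = 0.01y*.
The bracket is 0.734, giving y* = 0.631/0.01 = 63.1.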